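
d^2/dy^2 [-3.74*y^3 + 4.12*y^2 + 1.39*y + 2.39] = 8.24 - 22.44*y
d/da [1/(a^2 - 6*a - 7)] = 2*(3 - a)/(-a^2 + 6*a + 7)^2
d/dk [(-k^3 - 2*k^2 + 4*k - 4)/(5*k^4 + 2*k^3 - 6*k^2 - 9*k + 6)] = (5*k^6 + 20*k^5 - 50*k^4 + 82*k^3 + 48*k^2 - 72*k - 12)/(25*k^8 + 20*k^7 - 56*k^6 - 114*k^5 + 60*k^4 + 132*k^3 + 9*k^2 - 108*k + 36)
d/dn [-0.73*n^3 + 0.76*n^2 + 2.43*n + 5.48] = -2.19*n^2 + 1.52*n + 2.43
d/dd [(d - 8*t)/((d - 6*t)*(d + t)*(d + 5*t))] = 2*(-d^3 + 12*d^2*t - 139*t^3)/(d^6 - 62*d^4*t^2 - 60*d^3*t^3 + 961*d^2*t^4 + 1860*d*t^5 + 900*t^6)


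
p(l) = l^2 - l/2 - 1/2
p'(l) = 2*l - 1/2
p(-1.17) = 1.45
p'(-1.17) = -2.84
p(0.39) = -0.54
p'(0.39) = 0.28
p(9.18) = 79.18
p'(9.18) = 17.86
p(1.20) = 0.34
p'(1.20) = 1.90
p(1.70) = 1.54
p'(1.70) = 2.90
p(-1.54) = 2.64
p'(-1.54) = -3.58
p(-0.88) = 0.71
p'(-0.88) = -2.26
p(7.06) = 45.81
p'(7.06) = 13.62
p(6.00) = 32.50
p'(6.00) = 11.50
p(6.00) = 32.50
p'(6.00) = 11.50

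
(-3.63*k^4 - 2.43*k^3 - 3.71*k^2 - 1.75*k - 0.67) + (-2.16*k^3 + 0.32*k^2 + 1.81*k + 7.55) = -3.63*k^4 - 4.59*k^3 - 3.39*k^2 + 0.0600000000000001*k + 6.88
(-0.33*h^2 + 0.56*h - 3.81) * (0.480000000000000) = -0.1584*h^2 + 0.2688*h - 1.8288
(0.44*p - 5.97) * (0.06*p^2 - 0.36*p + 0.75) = 0.0264*p^3 - 0.5166*p^2 + 2.4792*p - 4.4775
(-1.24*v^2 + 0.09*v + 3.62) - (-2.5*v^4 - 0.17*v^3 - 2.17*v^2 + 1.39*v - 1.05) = 2.5*v^4 + 0.17*v^3 + 0.93*v^2 - 1.3*v + 4.67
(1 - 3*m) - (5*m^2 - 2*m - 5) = -5*m^2 - m + 6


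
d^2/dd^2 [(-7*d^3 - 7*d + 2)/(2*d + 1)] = 2*(-28*d^3 - 42*d^2 - 21*d + 22)/(8*d^3 + 12*d^2 + 6*d + 1)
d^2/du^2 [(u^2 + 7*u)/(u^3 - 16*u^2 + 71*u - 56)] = 2*(u^6 + 21*u^5 - 549*u^4 + 2823*u^3 - 336*u^2 - 18816*u + 30968)/(u^9 - 48*u^8 + 981*u^7 - 11080*u^6 + 75027*u^5 - 308832*u^4 + 749015*u^3 - 997416*u^2 + 667968*u - 175616)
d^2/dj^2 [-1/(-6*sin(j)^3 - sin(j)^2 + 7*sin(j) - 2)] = (-324*sin(j)^6 - 66*sin(j)^5 + 512*sin(j)^4 + 225*sin(j)^3 - 287*sin(j)^2 - 128*sin(j) + 94)/(6*sin(j)^3 + sin(j)^2 - 7*sin(j) + 2)^3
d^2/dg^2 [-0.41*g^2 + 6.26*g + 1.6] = -0.820000000000000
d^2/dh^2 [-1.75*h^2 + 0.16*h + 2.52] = -3.50000000000000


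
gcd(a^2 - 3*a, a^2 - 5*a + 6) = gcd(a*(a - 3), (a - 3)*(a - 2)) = a - 3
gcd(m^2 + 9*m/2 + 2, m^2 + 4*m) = m + 4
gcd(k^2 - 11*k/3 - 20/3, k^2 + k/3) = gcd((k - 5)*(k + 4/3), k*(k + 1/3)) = 1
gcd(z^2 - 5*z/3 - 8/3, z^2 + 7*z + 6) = z + 1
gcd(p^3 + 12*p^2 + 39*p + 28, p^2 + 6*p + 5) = p + 1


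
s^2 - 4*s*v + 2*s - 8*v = (s + 2)*(s - 4*v)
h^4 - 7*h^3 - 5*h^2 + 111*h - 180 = (h - 5)*(h - 3)^2*(h + 4)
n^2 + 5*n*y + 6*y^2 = (n + 2*y)*(n + 3*y)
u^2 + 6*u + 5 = (u + 1)*(u + 5)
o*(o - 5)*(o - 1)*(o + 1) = o^4 - 5*o^3 - o^2 + 5*o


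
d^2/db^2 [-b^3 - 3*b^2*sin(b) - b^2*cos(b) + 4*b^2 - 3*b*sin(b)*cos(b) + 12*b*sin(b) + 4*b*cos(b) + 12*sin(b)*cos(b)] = 3*b^2*sin(b) + b^2*cos(b) - 8*b*sin(b) + 6*b*sin(2*b) - 16*b*cos(b) - 6*b - 14*sin(b) - 24*sin(2*b) + 22*cos(b) - 6*cos(2*b) + 8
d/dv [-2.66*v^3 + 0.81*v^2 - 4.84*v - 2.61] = -7.98*v^2 + 1.62*v - 4.84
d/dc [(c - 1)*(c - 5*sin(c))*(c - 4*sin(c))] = (1 - c)*(c - 5*sin(c))*(4*cos(c) - 1) + (1 - c)*(c - 4*sin(c))*(5*cos(c) - 1) + (c - 5*sin(c))*(c - 4*sin(c))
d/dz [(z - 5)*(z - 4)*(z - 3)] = 3*z^2 - 24*z + 47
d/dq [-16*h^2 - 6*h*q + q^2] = -6*h + 2*q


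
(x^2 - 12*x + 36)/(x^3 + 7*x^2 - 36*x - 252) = (x - 6)/(x^2 + 13*x + 42)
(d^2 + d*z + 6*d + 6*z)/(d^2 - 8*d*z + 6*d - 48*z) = (-d - z)/(-d + 8*z)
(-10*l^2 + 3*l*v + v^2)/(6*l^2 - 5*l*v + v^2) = (5*l + v)/(-3*l + v)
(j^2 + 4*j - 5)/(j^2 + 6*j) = (j^2 + 4*j - 5)/(j*(j + 6))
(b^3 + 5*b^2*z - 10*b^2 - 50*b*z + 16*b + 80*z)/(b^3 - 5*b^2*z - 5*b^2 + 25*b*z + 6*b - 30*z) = (-b^2 - 5*b*z + 8*b + 40*z)/(-b^2 + 5*b*z + 3*b - 15*z)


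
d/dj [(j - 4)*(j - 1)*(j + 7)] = 3*j^2 + 4*j - 31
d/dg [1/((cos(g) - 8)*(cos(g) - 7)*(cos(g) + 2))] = (-3*sin(g)^2 - 26*cos(g) + 29)*sin(g)/((cos(g) - 8)^2*(cos(g) - 7)^2*(cos(g) + 2)^2)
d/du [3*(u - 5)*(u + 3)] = 6*u - 6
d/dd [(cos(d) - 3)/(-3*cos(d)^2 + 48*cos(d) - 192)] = -(cos(d) + 2)*sin(d)/(3*(cos(d) - 8)^3)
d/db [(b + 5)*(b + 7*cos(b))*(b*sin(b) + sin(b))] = -(b + 1)*(b + 5)*(7*sin(b) - 1)*sin(b) + (b + 1)*(b + 7*cos(b))*sin(b) + (b + 5)*(b + 7*cos(b))*(b*cos(b) + sqrt(2)*sin(b + pi/4))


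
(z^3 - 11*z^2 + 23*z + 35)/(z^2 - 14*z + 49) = (z^2 - 4*z - 5)/(z - 7)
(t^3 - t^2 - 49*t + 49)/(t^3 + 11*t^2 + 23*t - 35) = (t - 7)/(t + 5)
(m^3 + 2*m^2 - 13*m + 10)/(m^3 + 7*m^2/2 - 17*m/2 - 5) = 2*(m - 1)/(2*m + 1)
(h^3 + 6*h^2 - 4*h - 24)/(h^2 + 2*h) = h + 4 - 12/h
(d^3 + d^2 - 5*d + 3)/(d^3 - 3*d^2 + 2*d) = (d^2 + 2*d - 3)/(d*(d - 2))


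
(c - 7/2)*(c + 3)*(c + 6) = c^3 + 11*c^2/2 - 27*c/2 - 63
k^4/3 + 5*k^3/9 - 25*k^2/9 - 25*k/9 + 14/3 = (k/3 + 1)*(k - 7/3)*(k - 1)*(k + 2)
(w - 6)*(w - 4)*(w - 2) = w^3 - 12*w^2 + 44*w - 48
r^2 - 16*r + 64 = (r - 8)^2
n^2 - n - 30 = (n - 6)*(n + 5)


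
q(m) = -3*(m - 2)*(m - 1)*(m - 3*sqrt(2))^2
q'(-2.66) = 1895.63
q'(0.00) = 212.91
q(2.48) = -6.62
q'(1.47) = -2.76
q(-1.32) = -715.01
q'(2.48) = -10.76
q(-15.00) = -302147.84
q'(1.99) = -15.05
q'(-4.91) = 5464.48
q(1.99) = 0.15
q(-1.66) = -1017.60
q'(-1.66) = 1005.38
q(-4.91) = -10263.12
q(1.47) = 5.74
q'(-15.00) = 68061.63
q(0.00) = -108.00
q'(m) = -3*(m - 2)*(m - 1)*(2*m - 6*sqrt(2)) - 3*(m - 2)*(m - 3*sqrt(2))^2 - 3*(m - 1)*(m - 3*sqrt(2))^2 = -12*m^3 + 27*m^2 + 54*sqrt(2)*m^2 - 108*sqrt(2)*m - 120*m + 36*sqrt(2) + 162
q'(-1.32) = 780.63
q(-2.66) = -2437.92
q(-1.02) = -506.86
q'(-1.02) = 611.38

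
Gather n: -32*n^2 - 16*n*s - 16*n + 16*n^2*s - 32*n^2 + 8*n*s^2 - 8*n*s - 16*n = n^2*(16*s - 64) + n*(8*s^2 - 24*s - 32)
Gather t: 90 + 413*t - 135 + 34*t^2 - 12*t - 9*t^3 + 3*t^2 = -9*t^3 + 37*t^2 + 401*t - 45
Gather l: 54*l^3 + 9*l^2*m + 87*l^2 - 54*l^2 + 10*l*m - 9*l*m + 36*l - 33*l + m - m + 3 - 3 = 54*l^3 + l^2*(9*m + 33) + l*(m + 3)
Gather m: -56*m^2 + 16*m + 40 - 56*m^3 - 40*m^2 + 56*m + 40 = -56*m^3 - 96*m^2 + 72*m + 80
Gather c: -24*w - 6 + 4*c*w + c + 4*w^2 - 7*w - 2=c*(4*w + 1) + 4*w^2 - 31*w - 8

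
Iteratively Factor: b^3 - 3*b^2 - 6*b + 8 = (b - 1)*(b^2 - 2*b - 8) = (b - 4)*(b - 1)*(b + 2)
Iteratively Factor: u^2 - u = (u - 1)*(u)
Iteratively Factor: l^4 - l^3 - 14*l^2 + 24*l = (l - 3)*(l^3 + 2*l^2 - 8*l) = (l - 3)*(l - 2)*(l^2 + 4*l) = (l - 3)*(l - 2)*(l + 4)*(l)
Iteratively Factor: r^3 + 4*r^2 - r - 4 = (r + 1)*(r^2 + 3*r - 4) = (r + 1)*(r + 4)*(r - 1)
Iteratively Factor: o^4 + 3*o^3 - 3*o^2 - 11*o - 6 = (o + 3)*(o^3 - 3*o - 2) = (o + 1)*(o + 3)*(o^2 - o - 2) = (o - 2)*(o + 1)*(o + 3)*(o + 1)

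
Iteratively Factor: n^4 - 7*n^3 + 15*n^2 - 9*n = (n - 3)*(n^3 - 4*n^2 + 3*n) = (n - 3)^2*(n^2 - n) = (n - 3)^2*(n - 1)*(n)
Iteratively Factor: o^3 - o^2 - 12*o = (o + 3)*(o^2 - 4*o) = (o - 4)*(o + 3)*(o)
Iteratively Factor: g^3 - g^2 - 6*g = (g + 2)*(g^2 - 3*g) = (g - 3)*(g + 2)*(g)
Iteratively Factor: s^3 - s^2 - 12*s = (s + 3)*(s^2 - 4*s) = (s - 4)*(s + 3)*(s)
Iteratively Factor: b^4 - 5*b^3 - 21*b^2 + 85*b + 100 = (b + 1)*(b^3 - 6*b^2 - 15*b + 100) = (b - 5)*(b + 1)*(b^2 - b - 20) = (b - 5)*(b + 1)*(b + 4)*(b - 5)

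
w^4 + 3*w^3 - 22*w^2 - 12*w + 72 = (w - 3)*(w - 2)*(w + 2)*(w + 6)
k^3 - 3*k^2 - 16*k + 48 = (k - 4)*(k - 3)*(k + 4)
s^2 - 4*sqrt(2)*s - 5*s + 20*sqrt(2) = (s - 5)*(s - 4*sqrt(2))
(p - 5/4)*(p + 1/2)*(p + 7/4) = p^3 + p^2 - 31*p/16 - 35/32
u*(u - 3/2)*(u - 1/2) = u^3 - 2*u^2 + 3*u/4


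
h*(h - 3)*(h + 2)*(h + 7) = h^4 + 6*h^3 - 13*h^2 - 42*h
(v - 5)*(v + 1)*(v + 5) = v^3 + v^2 - 25*v - 25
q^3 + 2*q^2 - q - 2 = (q - 1)*(q + 1)*(q + 2)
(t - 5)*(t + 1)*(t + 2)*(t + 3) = t^4 + t^3 - 19*t^2 - 49*t - 30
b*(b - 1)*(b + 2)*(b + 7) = b^4 + 8*b^3 + 5*b^2 - 14*b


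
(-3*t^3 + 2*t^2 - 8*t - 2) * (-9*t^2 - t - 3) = 27*t^5 - 15*t^4 + 79*t^3 + 20*t^2 + 26*t + 6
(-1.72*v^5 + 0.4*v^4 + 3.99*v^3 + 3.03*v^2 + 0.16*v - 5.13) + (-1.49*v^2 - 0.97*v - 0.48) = -1.72*v^5 + 0.4*v^4 + 3.99*v^3 + 1.54*v^2 - 0.81*v - 5.61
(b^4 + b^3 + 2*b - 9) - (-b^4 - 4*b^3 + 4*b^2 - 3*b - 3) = 2*b^4 + 5*b^3 - 4*b^2 + 5*b - 6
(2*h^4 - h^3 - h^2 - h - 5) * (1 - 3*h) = -6*h^5 + 5*h^4 + 2*h^3 + 2*h^2 + 14*h - 5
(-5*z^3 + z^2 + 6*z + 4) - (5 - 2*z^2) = -5*z^3 + 3*z^2 + 6*z - 1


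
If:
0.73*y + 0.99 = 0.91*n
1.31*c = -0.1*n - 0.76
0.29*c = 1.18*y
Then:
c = -0.65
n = 0.96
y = -0.16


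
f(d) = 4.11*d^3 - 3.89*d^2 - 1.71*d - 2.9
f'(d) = 12.33*d^2 - 7.78*d - 1.71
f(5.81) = 661.92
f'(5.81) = 369.30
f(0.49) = -4.19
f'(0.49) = -2.56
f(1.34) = -2.29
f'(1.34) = 10.00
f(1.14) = -3.82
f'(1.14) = 5.44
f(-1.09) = -10.98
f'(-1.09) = 21.42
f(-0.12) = -2.76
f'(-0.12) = -0.60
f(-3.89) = -297.04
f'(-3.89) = 215.13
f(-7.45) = -1905.52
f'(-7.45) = 740.60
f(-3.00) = -143.75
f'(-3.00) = 132.60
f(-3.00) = -143.75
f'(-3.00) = 132.60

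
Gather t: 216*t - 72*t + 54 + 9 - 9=144*t + 54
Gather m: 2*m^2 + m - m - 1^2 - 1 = 2*m^2 - 2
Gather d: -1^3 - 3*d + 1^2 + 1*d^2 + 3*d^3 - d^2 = 3*d^3 - 3*d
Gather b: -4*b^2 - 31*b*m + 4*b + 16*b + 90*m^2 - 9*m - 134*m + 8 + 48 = -4*b^2 + b*(20 - 31*m) + 90*m^2 - 143*m + 56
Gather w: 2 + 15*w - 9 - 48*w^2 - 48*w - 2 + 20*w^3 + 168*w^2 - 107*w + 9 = 20*w^3 + 120*w^2 - 140*w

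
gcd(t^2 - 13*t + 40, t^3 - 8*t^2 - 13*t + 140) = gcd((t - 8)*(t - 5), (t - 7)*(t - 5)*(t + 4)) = t - 5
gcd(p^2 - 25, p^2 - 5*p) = p - 5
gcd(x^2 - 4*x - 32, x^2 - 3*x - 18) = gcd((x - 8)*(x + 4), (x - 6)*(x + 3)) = 1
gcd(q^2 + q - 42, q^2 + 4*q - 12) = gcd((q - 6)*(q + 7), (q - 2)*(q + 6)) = 1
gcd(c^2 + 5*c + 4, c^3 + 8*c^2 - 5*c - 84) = c + 4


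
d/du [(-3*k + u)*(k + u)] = -2*k + 2*u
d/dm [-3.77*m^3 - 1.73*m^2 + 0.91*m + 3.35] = -11.31*m^2 - 3.46*m + 0.91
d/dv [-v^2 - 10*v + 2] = -2*v - 10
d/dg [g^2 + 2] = 2*g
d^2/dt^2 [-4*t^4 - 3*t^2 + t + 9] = -48*t^2 - 6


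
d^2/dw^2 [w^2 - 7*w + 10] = 2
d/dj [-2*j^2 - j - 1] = -4*j - 1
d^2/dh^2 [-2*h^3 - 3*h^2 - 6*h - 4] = -12*h - 6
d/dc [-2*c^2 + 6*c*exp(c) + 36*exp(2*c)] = 6*c*exp(c) - 4*c + 72*exp(2*c) + 6*exp(c)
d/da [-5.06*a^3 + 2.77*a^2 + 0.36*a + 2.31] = -15.18*a^2 + 5.54*a + 0.36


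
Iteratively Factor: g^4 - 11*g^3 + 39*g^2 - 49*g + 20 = (g - 1)*(g^3 - 10*g^2 + 29*g - 20) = (g - 4)*(g - 1)*(g^2 - 6*g + 5) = (g - 5)*(g - 4)*(g - 1)*(g - 1)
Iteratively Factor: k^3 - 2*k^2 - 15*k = (k + 3)*(k^2 - 5*k) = (k - 5)*(k + 3)*(k)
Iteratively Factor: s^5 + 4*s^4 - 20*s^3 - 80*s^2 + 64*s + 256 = (s - 4)*(s^4 + 8*s^3 + 12*s^2 - 32*s - 64) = (s - 4)*(s + 2)*(s^3 + 6*s^2 - 32) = (s - 4)*(s + 2)*(s + 4)*(s^2 + 2*s - 8) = (s - 4)*(s - 2)*(s + 2)*(s + 4)*(s + 4)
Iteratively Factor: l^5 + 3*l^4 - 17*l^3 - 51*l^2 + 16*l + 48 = (l + 3)*(l^4 - 17*l^2 + 16) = (l - 1)*(l + 3)*(l^3 + l^2 - 16*l - 16) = (l - 1)*(l + 3)*(l + 4)*(l^2 - 3*l - 4) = (l - 4)*(l - 1)*(l + 3)*(l + 4)*(l + 1)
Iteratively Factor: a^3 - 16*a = (a)*(a^2 - 16) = a*(a - 4)*(a + 4)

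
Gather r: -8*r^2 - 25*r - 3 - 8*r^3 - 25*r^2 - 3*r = -8*r^3 - 33*r^2 - 28*r - 3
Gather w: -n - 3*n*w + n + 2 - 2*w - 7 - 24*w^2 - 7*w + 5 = -24*w^2 + w*(-3*n - 9)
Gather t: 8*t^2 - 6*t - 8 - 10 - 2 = 8*t^2 - 6*t - 20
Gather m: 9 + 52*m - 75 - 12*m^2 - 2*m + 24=-12*m^2 + 50*m - 42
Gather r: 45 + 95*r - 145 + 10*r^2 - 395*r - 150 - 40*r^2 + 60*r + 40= -30*r^2 - 240*r - 210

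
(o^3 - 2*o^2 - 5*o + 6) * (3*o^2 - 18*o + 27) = 3*o^5 - 24*o^4 + 48*o^3 + 54*o^2 - 243*o + 162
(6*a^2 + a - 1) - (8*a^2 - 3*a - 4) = -2*a^2 + 4*a + 3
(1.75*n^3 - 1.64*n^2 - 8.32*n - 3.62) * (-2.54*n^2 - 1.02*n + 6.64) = -4.445*n^5 + 2.3806*n^4 + 34.4256*n^3 + 6.7916*n^2 - 51.5524*n - 24.0368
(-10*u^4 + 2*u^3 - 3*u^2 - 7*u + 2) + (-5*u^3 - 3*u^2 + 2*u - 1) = -10*u^4 - 3*u^3 - 6*u^2 - 5*u + 1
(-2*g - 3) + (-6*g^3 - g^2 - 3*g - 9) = -6*g^3 - g^2 - 5*g - 12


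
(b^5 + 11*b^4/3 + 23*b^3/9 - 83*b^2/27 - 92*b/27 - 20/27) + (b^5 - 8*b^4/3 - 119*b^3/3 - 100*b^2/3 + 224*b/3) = 2*b^5 + b^4 - 334*b^3/9 - 983*b^2/27 + 1924*b/27 - 20/27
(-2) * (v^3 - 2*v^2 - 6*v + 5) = -2*v^3 + 4*v^2 + 12*v - 10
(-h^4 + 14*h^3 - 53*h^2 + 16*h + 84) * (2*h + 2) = -2*h^5 + 26*h^4 - 78*h^3 - 74*h^2 + 200*h + 168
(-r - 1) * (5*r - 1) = -5*r^2 - 4*r + 1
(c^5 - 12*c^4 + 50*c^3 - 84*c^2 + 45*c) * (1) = c^5 - 12*c^4 + 50*c^3 - 84*c^2 + 45*c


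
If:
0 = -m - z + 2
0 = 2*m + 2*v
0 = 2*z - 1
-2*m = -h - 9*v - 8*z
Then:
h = 25/2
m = 3/2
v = -3/2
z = 1/2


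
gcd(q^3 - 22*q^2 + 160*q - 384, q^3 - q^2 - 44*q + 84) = q - 6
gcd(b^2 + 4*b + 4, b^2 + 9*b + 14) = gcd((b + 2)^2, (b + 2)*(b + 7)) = b + 2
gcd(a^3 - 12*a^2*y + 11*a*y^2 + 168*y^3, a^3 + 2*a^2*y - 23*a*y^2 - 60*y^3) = a + 3*y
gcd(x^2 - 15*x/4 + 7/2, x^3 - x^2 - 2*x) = x - 2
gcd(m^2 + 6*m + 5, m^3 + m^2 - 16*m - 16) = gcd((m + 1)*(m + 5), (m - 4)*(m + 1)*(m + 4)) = m + 1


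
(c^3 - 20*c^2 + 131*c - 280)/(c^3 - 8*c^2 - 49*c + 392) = (c - 5)/(c + 7)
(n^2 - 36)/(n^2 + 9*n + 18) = (n - 6)/(n + 3)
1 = 1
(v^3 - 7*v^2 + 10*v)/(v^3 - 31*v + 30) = v*(v - 2)/(v^2 + 5*v - 6)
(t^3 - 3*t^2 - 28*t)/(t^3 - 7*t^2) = (t + 4)/t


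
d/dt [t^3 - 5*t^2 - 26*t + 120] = 3*t^2 - 10*t - 26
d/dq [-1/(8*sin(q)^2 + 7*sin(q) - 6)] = (16*sin(q) + 7)*cos(q)/(8*sin(q)^2 + 7*sin(q) - 6)^2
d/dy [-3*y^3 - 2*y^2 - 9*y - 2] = -9*y^2 - 4*y - 9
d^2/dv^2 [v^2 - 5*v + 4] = 2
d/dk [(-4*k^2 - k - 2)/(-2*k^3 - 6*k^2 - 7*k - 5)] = (-8*k^4 - 4*k^3 + 10*k^2 + 16*k - 9)/(4*k^6 + 24*k^5 + 64*k^4 + 104*k^3 + 109*k^2 + 70*k + 25)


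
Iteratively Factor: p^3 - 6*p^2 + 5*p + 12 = (p - 4)*(p^2 - 2*p - 3) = (p - 4)*(p + 1)*(p - 3)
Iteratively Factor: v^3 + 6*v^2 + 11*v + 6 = (v + 1)*(v^2 + 5*v + 6) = (v + 1)*(v + 3)*(v + 2)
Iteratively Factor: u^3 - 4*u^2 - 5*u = (u)*(u^2 - 4*u - 5) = u*(u - 5)*(u + 1)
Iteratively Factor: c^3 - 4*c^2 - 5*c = (c)*(c^2 - 4*c - 5) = c*(c + 1)*(c - 5)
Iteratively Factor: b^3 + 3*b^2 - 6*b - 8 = (b + 1)*(b^2 + 2*b - 8) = (b + 1)*(b + 4)*(b - 2)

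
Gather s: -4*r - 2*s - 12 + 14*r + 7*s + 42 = 10*r + 5*s + 30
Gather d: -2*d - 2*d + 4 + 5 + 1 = 10 - 4*d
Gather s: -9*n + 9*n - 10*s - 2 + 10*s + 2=0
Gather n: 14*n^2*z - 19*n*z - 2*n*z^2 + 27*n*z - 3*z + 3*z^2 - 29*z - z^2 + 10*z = 14*n^2*z + n*(-2*z^2 + 8*z) + 2*z^2 - 22*z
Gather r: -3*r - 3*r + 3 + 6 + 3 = 12 - 6*r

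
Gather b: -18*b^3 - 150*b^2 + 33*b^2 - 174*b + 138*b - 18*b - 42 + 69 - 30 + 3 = -18*b^3 - 117*b^2 - 54*b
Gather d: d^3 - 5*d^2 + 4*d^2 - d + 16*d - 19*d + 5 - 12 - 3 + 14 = d^3 - d^2 - 4*d + 4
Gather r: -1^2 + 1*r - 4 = r - 5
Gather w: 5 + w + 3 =w + 8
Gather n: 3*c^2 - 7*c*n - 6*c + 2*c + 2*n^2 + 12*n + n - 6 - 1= 3*c^2 - 4*c + 2*n^2 + n*(13 - 7*c) - 7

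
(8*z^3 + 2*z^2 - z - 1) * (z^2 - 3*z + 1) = 8*z^5 - 22*z^4 + z^3 + 4*z^2 + 2*z - 1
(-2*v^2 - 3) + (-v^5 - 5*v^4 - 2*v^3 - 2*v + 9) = -v^5 - 5*v^4 - 2*v^3 - 2*v^2 - 2*v + 6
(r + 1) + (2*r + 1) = 3*r + 2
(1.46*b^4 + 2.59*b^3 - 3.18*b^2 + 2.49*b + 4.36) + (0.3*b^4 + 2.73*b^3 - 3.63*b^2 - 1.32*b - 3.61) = 1.76*b^4 + 5.32*b^3 - 6.81*b^2 + 1.17*b + 0.75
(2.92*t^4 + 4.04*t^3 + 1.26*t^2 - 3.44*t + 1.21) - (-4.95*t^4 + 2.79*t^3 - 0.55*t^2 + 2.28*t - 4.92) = 7.87*t^4 + 1.25*t^3 + 1.81*t^2 - 5.72*t + 6.13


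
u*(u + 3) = u^2 + 3*u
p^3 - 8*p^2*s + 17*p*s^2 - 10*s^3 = (p - 5*s)*(p - 2*s)*(p - s)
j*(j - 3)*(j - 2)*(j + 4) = j^4 - j^3 - 14*j^2 + 24*j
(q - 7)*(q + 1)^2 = q^3 - 5*q^2 - 13*q - 7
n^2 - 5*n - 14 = (n - 7)*(n + 2)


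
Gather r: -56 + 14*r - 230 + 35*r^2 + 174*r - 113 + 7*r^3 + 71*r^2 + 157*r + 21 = 7*r^3 + 106*r^2 + 345*r - 378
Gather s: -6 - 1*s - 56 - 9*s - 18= -10*s - 80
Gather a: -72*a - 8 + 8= -72*a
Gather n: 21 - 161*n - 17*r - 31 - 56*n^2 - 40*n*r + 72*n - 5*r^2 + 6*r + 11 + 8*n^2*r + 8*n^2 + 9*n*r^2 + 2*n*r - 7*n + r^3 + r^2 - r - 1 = n^2*(8*r - 48) + n*(9*r^2 - 38*r - 96) + r^3 - 4*r^2 - 12*r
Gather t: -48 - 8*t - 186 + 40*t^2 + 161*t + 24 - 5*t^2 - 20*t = 35*t^2 + 133*t - 210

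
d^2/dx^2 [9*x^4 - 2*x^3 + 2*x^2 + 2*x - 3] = 108*x^2 - 12*x + 4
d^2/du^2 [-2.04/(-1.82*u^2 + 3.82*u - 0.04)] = (-13.514592*u^2 + 28.365792*u + 2.04*(3.64*u - 3.82)*(7.28*u - 7.64) - 0.297024)/(1.82*u^2 - 3.82*u + 0.04)^3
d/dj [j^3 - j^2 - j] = 3*j^2 - 2*j - 1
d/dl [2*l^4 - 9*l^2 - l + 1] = 8*l^3 - 18*l - 1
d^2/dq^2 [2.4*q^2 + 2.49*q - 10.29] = 4.80000000000000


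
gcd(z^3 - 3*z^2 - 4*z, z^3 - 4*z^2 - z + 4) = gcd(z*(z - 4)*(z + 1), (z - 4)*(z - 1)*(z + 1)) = z^2 - 3*z - 4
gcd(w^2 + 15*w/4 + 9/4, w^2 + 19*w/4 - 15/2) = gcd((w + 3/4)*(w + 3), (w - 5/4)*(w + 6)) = 1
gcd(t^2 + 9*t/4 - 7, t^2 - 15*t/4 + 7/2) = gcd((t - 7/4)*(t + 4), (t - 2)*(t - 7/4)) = t - 7/4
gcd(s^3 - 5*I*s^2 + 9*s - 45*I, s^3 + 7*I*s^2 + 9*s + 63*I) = s^2 + 9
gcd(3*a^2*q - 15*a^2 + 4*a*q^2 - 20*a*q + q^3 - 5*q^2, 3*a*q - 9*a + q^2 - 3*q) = 3*a + q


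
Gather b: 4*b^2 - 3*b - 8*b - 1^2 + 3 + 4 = 4*b^2 - 11*b + 6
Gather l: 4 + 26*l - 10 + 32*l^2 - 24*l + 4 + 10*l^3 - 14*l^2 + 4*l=10*l^3 + 18*l^2 + 6*l - 2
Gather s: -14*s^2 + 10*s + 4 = -14*s^2 + 10*s + 4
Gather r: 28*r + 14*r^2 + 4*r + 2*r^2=16*r^2 + 32*r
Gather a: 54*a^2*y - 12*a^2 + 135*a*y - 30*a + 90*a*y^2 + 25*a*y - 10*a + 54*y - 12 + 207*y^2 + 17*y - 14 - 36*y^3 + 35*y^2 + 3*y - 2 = a^2*(54*y - 12) + a*(90*y^2 + 160*y - 40) - 36*y^3 + 242*y^2 + 74*y - 28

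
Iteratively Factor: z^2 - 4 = (z + 2)*(z - 2)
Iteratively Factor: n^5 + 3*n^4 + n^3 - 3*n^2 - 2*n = (n + 1)*(n^4 + 2*n^3 - n^2 - 2*n) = (n - 1)*(n + 1)*(n^3 + 3*n^2 + 2*n) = (n - 1)*(n + 1)^2*(n^2 + 2*n) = n*(n - 1)*(n + 1)^2*(n + 2)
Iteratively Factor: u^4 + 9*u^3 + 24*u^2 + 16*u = (u + 4)*(u^3 + 5*u^2 + 4*u) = (u + 1)*(u + 4)*(u^2 + 4*u) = (u + 1)*(u + 4)^2*(u)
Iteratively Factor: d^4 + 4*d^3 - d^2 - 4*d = (d - 1)*(d^3 + 5*d^2 + 4*d) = d*(d - 1)*(d^2 + 5*d + 4) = d*(d - 1)*(d + 1)*(d + 4)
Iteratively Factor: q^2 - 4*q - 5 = (q - 5)*(q + 1)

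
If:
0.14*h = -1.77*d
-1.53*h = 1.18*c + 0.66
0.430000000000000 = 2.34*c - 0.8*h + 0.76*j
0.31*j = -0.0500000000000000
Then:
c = 0.07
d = 0.04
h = -0.49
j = -0.16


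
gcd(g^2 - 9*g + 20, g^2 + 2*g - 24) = g - 4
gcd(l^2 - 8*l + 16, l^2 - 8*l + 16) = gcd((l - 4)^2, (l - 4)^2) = l^2 - 8*l + 16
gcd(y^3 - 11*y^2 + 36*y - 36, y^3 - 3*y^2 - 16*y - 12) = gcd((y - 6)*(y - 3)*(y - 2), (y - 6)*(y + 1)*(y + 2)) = y - 6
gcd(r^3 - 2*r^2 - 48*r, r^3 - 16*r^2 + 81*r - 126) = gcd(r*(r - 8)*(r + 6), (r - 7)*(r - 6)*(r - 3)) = 1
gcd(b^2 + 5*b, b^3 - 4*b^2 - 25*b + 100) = b + 5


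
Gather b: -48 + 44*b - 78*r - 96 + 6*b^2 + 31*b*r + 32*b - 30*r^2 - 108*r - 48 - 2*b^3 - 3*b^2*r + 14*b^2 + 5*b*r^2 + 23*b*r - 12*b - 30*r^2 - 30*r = -2*b^3 + b^2*(20 - 3*r) + b*(5*r^2 + 54*r + 64) - 60*r^2 - 216*r - 192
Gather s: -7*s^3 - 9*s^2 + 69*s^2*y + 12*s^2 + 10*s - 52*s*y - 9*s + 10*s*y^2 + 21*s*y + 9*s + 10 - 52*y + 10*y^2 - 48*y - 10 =-7*s^3 + s^2*(69*y + 3) + s*(10*y^2 - 31*y + 10) + 10*y^2 - 100*y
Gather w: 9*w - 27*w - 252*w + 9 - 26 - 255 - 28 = -270*w - 300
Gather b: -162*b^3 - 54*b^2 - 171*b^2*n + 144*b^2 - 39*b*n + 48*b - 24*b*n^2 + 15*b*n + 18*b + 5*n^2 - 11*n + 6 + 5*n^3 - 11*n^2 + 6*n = -162*b^3 + b^2*(90 - 171*n) + b*(-24*n^2 - 24*n + 66) + 5*n^3 - 6*n^2 - 5*n + 6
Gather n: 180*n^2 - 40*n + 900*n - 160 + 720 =180*n^2 + 860*n + 560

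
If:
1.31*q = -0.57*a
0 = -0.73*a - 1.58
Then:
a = -2.16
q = 0.94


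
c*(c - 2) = c^2 - 2*c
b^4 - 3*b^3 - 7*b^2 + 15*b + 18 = (b - 3)^2*(b + 1)*(b + 2)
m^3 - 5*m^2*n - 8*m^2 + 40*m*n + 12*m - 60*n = (m - 6)*(m - 2)*(m - 5*n)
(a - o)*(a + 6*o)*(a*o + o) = a^3*o + 5*a^2*o^2 + a^2*o - 6*a*o^3 + 5*a*o^2 - 6*o^3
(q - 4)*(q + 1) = q^2 - 3*q - 4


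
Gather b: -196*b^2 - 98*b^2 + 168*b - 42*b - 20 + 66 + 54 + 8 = -294*b^2 + 126*b + 108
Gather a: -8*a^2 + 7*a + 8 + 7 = -8*a^2 + 7*a + 15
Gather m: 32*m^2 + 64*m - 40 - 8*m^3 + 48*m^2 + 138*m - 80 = -8*m^3 + 80*m^2 + 202*m - 120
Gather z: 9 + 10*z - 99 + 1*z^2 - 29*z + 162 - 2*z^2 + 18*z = -z^2 - z + 72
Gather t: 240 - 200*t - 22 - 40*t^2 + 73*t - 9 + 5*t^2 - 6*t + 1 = -35*t^2 - 133*t + 210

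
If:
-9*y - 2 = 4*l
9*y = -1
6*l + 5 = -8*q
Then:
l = -1/4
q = -7/16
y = -1/9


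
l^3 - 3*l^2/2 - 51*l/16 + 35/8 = (l - 2)*(l - 5/4)*(l + 7/4)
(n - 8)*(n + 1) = n^2 - 7*n - 8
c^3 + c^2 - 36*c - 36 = (c - 6)*(c + 1)*(c + 6)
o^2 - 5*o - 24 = (o - 8)*(o + 3)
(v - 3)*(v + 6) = v^2 + 3*v - 18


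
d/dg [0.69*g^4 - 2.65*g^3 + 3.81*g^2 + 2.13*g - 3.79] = 2.76*g^3 - 7.95*g^2 + 7.62*g + 2.13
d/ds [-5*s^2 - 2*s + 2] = -10*s - 2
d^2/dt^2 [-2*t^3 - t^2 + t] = -12*t - 2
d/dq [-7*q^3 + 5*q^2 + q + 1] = -21*q^2 + 10*q + 1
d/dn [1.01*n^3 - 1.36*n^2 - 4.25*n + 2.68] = 3.03*n^2 - 2.72*n - 4.25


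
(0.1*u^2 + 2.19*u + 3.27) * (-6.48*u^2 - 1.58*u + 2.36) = -0.648*u^4 - 14.3492*u^3 - 24.4138*u^2 + 0.00179999999999936*u + 7.7172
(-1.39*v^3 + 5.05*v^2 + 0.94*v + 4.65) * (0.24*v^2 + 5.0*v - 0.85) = -0.3336*v^5 - 5.738*v^4 + 26.6571*v^3 + 1.5235*v^2 + 22.451*v - 3.9525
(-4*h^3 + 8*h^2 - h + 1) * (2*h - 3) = -8*h^4 + 28*h^3 - 26*h^2 + 5*h - 3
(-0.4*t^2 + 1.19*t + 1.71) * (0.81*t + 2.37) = -0.324*t^3 + 0.0158999999999999*t^2 + 4.2054*t + 4.0527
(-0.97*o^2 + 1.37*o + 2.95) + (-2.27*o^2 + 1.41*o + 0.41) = -3.24*o^2 + 2.78*o + 3.36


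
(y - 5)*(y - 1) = y^2 - 6*y + 5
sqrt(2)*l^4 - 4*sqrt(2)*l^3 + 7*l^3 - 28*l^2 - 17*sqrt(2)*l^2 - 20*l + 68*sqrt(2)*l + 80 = (l - 4)*(l - 2*sqrt(2))*(l + 5*sqrt(2))*(sqrt(2)*l + 1)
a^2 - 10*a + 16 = (a - 8)*(a - 2)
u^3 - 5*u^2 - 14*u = u*(u - 7)*(u + 2)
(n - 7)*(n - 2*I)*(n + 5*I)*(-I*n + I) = -I*n^4 + 3*n^3 + 8*I*n^3 - 24*n^2 - 17*I*n^2 + 21*n + 80*I*n - 70*I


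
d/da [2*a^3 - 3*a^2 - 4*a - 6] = 6*a^2 - 6*a - 4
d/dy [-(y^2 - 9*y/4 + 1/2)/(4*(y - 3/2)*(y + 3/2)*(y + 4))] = (8*y^4 - 36*y^3 - 42*y^2 + 176*y - 171)/(2*(16*y^6 + 128*y^5 + 184*y^4 - 576*y^3 - 1071*y^2 + 648*y + 1296))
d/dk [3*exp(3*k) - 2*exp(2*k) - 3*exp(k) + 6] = (9*exp(2*k) - 4*exp(k) - 3)*exp(k)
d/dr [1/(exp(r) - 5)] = -exp(r)/(exp(r) - 5)^2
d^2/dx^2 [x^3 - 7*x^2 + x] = 6*x - 14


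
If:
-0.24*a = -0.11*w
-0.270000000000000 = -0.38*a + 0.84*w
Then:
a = -0.19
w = -0.41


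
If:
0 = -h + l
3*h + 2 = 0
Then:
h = -2/3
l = -2/3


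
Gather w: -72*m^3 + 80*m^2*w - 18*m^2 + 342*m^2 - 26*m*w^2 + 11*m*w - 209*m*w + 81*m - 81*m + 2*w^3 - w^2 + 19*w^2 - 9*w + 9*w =-72*m^3 + 324*m^2 + 2*w^3 + w^2*(18 - 26*m) + w*(80*m^2 - 198*m)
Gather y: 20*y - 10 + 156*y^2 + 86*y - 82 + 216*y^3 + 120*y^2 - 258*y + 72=216*y^3 + 276*y^2 - 152*y - 20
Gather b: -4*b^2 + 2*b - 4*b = -4*b^2 - 2*b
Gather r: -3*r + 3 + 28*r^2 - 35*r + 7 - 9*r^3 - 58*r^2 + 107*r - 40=-9*r^3 - 30*r^2 + 69*r - 30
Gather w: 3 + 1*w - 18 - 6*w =-5*w - 15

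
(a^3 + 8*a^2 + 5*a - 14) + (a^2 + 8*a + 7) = a^3 + 9*a^2 + 13*a - 7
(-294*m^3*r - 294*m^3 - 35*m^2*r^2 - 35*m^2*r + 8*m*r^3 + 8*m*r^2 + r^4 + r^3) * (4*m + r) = -1176*m^4*r - 1176*m^4 - 434*m^3*r^2 - 434*m^3*r - 3*m^2*r^3 - 3*m^2*r^2 + 12*m*r^4 + 12*m*r^3 + r^5 + r^4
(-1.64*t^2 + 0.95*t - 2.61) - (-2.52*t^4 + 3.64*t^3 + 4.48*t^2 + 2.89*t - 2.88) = 2.52*t^4 - 3.64*t^3 - 6.12*t^2 - 1.94*t + 0.27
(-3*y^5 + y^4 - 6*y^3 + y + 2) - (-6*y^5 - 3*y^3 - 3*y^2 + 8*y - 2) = 3*y^5 + y^4 - 3*y^3 + 3*y^2 - 7*y + 4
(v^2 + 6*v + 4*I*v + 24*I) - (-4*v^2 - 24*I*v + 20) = 5*v^2 + 6*v + 28*I*v - 20 + 24*I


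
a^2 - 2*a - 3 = (a - 3)*(a + 1)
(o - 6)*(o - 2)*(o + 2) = o^3 - 6*o^2 - 4*o + 24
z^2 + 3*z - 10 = (z - 2)*(z + 5)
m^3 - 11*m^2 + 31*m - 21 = (m - 7)*(m - 3)*(m - 1)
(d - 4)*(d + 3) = d^2 - d - 12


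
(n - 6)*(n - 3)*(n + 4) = n^3 - 5*n^2 - 18*n + 72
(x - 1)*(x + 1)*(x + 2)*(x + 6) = x^4 + 8*x^3 + 11*x^2 - 8*x - 12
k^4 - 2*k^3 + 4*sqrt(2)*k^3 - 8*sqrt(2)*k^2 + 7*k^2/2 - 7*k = k*(k - 2)*(k + sqrt(2)/2)*(k + 7*sqrt(2)/2)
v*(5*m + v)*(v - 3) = 5*m*v^2 - 15*m*v + v^3 - 3*v^2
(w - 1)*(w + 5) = w^2 + 4*w - 5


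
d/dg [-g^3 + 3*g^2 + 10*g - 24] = -3*g^2 + 6*g + 10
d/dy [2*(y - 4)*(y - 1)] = 4*y - 10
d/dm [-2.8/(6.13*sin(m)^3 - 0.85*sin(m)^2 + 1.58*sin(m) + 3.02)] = (51.492*sin(m)^2 - 4.76*sin(m) + 4.424)*cos(m)/(6.13*sin(m)^3 - 0.85*sin(m)^2 + 1.58*sin(m) + 3.02)^2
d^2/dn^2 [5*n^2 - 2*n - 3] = 10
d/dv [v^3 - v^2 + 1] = v*(3*v - 2)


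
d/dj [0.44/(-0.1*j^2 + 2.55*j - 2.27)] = (0.088*j - 1.122)/(0.1*j^2 - 2.55*j + 2.27)^2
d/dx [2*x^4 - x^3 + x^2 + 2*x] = 8*x^3 - 3*x^2 + 2*x + 2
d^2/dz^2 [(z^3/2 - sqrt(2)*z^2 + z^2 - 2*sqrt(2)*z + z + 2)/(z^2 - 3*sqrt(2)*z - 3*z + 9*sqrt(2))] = (5*sqrt(2)*z^3 + 23*z^3 - 135*sqrt(2)*z^2 - 42*z^2 - 90*sqrt(2)*z + 666*z - 450*sqrt(2) + 324)/(z^6 - 9*sqrt(2)*z^5 - 9*z^5 + 81*z^4 + 81*sqrt(2)*z^4 - 513*z^3 - 297*sqrt(2)*z^3 + 729*sqrt(2)*z^2 + 1458*z^2 - 1458*sqrt(2)*z - 1458*z + 1458*sqrt(2))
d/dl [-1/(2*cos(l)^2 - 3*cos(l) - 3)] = (3 - 4*cos(l))*sin(l)/(3*cos(l) - cos(2*l) + 2)^2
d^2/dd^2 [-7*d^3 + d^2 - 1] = 2 - 42*d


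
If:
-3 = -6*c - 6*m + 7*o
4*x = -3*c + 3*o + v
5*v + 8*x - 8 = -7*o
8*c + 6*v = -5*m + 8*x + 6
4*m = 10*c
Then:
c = 424/1015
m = 212/203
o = 837/1015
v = -31/1015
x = 302/1015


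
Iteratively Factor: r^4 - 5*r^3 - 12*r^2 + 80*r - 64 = (r + 4)*(r^3 - 9*r^2 + 24*r - 16) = (r - 1)*(r + 4)*(r^2 - 8*r + 16) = (r - 4)*(r - 1)*(r + 4)*(r - 4)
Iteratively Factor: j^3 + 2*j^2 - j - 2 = (j + 2)*(j^2 - 1) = (j + 1)*(j + 2)*(j - 1)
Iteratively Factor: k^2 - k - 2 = (k - 2)*(k + 1)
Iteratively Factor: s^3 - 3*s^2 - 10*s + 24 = (s + 3)*(s^2 - 6*s + 8) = (s - 4)*(s + 3)*(s - 2)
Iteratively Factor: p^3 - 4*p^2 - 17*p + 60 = (p - 3)*(p^2 - p - 20) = (p - 5)*(p - 3)*(p + 4)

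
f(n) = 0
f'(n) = 0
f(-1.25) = 0.00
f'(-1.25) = 0.00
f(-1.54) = 0.00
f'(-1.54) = 0.00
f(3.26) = 0.00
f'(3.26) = 0.00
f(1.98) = 0.00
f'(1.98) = 0.00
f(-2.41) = 0.00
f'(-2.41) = 0.00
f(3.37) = 0.00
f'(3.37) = 0.00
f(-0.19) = 0.00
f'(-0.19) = 0.00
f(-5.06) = 0.00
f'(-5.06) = 0.00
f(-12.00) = 0.00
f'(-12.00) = 0.00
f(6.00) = 0.00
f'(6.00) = 0.00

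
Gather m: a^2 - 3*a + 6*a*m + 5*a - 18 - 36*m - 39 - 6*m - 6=a^2 + 2*a + m*(6*a - 42) - 63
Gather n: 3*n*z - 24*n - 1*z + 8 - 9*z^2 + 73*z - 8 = n*(3*z - 24) - 9*z^2 + 72*z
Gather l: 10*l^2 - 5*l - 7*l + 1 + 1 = 10*l^2 - 12*l + 2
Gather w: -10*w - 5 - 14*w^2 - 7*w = -14*w^2 - 17*w - 5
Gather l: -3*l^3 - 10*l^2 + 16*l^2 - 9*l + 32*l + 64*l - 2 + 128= -3*l^3 + 6*l^2 + 87*l + 126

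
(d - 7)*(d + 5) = d^2 - 2*d - 35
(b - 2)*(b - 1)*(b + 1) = b^3 - 2*b^2 - b + 2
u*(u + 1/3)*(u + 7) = u^3 + 22*u^2/3 + 7*u/3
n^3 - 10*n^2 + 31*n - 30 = (n - 5)*(n - 3)*(n - 2)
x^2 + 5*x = x*(x + 5)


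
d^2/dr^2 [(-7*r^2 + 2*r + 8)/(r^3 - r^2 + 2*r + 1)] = 2*(-7*r^6 + 6*r^5 + 84*r^4 - 31*r^3 + 39*r^2 - 66*r + 29)/(r^9 - 3*r^8 + 9*r^7 - 10*r^6 + 12*r^5 + 3*r^4 - r^3 + 9*r^2 + 6*r + 1)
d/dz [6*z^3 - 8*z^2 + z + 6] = 18*z^2 - 16*z + 1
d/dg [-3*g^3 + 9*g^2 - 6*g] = -9*g^2 + 18*g - 6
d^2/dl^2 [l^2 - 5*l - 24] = 2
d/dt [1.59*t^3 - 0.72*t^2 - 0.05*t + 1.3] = 4.77*t^2 - 1.44*t - 0.05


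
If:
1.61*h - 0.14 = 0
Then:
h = 0.09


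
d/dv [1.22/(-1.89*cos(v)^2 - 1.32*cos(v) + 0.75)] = -(4.6116*cos(v) + 1.6104)*sin(v)/(1.89*cos(v)^2 + 1.32*cos(v) - 0.75)^2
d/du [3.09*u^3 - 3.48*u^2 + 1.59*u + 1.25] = 9.27*u^2 - 6.96*u + 1.59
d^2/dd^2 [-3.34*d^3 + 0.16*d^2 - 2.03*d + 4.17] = 0.32 - 20.04*d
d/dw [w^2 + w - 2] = 2*w + 1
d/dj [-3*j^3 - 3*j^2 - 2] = 3*j*(-3*j - 2)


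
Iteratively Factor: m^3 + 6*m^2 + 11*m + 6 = (m + 2)*(m^2 + 4*m + 3) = (m + 2)*(m + 3)*(m + 1)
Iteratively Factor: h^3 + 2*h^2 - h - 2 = (h + 1)*(h^2 + h - 2) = (h + 1)*(h + 2)*(h - 1)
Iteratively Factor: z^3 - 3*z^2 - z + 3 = (z - 1)*(z^2 - 2*z - 3) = (z - 3)*(z - 1)*(z + 1)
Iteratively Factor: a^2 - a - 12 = (a + 3)*(a - 4)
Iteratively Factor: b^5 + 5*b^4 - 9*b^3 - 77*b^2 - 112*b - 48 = (b + 4)*(b^4 + b^3 - 13*b^2 - 25*b - 12) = (b + 1)*(b + 4)*(b^3 - 13*b - 12) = (b - 4)*(b + 1)*(b + 4)*(b^2 + 4*b + 3) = (b - 4)*(b + 1)^2*(b + 4)*(b + 3)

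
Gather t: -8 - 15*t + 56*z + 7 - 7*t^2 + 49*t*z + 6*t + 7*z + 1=-7*t^2 + t*(49*z - 9) + 63*z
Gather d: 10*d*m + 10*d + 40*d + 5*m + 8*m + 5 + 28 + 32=d*(10*m + 50) + 13*m + 65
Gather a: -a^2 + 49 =49 - a^2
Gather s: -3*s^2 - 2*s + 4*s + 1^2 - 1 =-3*s^2 + 2*s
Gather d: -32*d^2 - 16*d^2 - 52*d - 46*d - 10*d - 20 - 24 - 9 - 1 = -48*d^2 - 108*d - 54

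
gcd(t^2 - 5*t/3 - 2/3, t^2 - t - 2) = t - 2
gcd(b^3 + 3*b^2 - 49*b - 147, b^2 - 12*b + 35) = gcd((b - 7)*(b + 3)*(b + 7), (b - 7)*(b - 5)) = b - 7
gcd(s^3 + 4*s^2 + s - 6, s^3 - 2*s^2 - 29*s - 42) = s^2 + 5*s + 6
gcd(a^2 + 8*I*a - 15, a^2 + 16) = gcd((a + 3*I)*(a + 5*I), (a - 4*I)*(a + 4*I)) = 1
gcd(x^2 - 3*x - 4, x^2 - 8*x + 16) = x - 4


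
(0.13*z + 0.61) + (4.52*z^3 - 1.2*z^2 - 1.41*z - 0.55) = 4.52*z^3 - 1.2*z^2 - 1.28*z + 0.0599999999999999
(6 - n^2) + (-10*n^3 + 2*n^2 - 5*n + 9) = -10*n^3 + n^2 - 5*n + 15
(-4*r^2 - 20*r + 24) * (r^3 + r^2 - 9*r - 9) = -4*r^5 - 24*r^4 + 40*r^3 + 240*r^2 - 36*r - 216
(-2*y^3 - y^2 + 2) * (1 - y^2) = 2*y^5 + y^4 - 2*y^3 - 3*y^2 + 2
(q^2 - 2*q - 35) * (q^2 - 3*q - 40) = q^4 - 5*q^3 - 69*q^2 + 185*q + 1400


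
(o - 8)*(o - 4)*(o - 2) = o^3 - 14*o^2 + 56*o - 64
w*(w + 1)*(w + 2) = w^3 + 3*w^2 + 2*w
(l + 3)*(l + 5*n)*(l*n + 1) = l^3*n + 5*l^2*n^2 + 3*l^2*n + l^2 + 15*l*n^2 + 5*l*n + 3*l + 15*n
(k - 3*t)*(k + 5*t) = k^2 + 2*k*t - 15*t^2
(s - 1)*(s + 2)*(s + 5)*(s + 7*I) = s^4 + 6*s^3 + 7*I*s^3 + 3*s^2 + 42*I*s^2 - 10*s + 21*I*s - 70*I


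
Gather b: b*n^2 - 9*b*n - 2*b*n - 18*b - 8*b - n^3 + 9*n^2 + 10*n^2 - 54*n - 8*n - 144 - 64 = b*(n^2 - 11*n - 26) - n^3 + 19*n^2 - 62*n - 208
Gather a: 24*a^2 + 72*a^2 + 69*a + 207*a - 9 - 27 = 96*a^2 + 276*a - 36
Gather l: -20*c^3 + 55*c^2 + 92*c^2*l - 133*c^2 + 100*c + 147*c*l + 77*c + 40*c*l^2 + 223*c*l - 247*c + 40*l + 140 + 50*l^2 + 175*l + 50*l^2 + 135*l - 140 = -20*c^3 - 78*c^2 - 70*c + l^2*(40*c + 100) + l*(92*c^2 + 370*c + 350)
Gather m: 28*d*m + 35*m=m*(28*d + 35)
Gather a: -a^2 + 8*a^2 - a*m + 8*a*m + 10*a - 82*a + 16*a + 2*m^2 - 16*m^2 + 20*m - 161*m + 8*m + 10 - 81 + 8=7*a^2 + a*(7*m - 56) - 14*m^2 - 133*m - 63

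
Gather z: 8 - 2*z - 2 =6 - 2*z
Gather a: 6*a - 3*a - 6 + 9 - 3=3*a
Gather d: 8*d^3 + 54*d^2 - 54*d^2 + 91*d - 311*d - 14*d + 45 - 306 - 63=8*d^3 - 234*d - 324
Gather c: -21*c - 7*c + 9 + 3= 12 - 28*c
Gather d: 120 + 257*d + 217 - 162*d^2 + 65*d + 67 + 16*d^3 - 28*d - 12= 16*d^3 - 162*d^2 + 294*d + 392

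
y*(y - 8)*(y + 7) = y^3 - y^2 - 56*y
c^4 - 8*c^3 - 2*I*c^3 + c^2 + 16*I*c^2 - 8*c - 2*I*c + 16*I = (c - 8)*(c - 2*I)*(c - I)*(c + I)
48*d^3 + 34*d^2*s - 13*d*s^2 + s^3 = (-8*d + s)*(-6*d + s)*(d + s)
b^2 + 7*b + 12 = (b + 3)*(b + 4)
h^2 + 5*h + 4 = (h + 1)*(h + 4)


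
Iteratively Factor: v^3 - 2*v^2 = (v)*(v^2 - 2*v) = v*(v - 2)*(v)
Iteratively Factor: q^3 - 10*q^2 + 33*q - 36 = (q - 3)*(q^2 - 7*q + 12) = (q - 3)^2*(q - 4)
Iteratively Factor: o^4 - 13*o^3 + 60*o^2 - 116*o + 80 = (o - 5)*(o^3 - 8*o^2 + 20*o - 16) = (o - 5)*(o - 4)*(o^2 - 4*o + 4) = (o - 5)*(o - 4)*(o - 2)*(o - 2)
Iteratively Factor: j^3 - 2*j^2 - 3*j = (j - 3)*(j^2 + j) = j*(j - 3)*(j + 1)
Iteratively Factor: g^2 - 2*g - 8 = (g + 2)*(g - 4)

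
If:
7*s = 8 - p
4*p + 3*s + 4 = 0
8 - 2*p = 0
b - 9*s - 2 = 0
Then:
No Solution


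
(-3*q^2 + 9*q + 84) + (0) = -3*q^2 + 9*q + 84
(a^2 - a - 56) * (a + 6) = a^3 + 5*a^2 - 62*a - 336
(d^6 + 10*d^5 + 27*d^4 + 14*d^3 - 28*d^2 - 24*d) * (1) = d^6 + 10*d^5 + 27*d^4 + 14*d^3 - 28*d^2 - 24*d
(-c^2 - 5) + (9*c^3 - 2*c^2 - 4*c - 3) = 9*c^3 - 3*c^2 - 4*c - 8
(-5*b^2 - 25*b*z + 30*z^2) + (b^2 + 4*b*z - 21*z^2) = -4*b^2 - 21*b*z + 9*z^2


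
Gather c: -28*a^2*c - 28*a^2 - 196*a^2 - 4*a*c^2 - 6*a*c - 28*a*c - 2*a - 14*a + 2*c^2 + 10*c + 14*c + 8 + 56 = -224*a^2 - 16*a + c^2*(2 - 4*a) + c*(-28*a^2 - 34*a + 24) + 64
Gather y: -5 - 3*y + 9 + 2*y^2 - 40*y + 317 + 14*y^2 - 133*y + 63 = 16*y^2 - 176*y + 384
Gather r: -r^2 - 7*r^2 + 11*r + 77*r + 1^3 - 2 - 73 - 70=-8*r^2 + 88*r - 144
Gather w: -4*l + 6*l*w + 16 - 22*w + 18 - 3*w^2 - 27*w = -4*l - 3*w^2 + w*(6*l - 49) + 34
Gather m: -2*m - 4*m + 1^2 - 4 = -6*m - 3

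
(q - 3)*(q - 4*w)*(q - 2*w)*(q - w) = q^4 - 7*q^3*w - 3*q^3 + 14*q^2*w^2 + 21*q^2*w - 8*q*w^3 - 42*q*w^2 + 24*w^3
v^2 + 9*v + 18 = (v + 3)*(v + 6)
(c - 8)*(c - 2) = c^2 - 10*c + 16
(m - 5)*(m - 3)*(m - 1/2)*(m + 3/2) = m^4 - 7*m^3 + 25*m^2/4 + 21*m - 45/4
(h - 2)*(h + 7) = h^2 + 5*h - 14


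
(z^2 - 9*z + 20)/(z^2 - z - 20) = (z - 4)/(z + 4)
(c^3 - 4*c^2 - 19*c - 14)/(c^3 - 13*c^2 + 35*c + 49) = (c + 2)/(c - 7)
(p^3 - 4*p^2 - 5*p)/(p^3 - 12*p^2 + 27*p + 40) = p/(p - 8)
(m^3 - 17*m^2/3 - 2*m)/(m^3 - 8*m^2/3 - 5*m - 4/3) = m*(m - 6)/(m^2 - 3*m - 4)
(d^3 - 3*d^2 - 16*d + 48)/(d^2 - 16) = d - 3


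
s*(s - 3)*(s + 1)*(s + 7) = s^4 + 5*s^3 - 17*s^2 - 21*s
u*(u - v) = u^2 - u*v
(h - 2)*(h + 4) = h^2 + 2*h - 8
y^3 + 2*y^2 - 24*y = y*(y - 4)*(y + 6)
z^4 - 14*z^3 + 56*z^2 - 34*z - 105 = (z - 7)*(z - 5)*(z - 3)*(z + 1)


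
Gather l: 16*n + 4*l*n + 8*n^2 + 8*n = 4*l*n + 8*n^2 + 24*n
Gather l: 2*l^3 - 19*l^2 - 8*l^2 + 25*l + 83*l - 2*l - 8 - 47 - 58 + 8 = 2*l^3 - 27*l^2 + 106*l - 105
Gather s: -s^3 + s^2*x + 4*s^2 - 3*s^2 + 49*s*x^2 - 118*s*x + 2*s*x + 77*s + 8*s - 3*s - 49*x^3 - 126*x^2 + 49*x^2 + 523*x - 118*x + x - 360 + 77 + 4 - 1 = -s^3 + s^2*(x + 1) + s*(49*x^2 - 116*x + 82) - 49*x^3 - 77*x^2 + 406*x - 280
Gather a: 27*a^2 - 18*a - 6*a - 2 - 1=27*a^2 - 24*a - 3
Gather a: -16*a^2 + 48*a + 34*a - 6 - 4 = -16*a^2 + 82*a - 10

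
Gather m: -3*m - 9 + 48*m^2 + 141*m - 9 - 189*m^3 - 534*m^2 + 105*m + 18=-189*m^3 - 486*m^2 + 243*m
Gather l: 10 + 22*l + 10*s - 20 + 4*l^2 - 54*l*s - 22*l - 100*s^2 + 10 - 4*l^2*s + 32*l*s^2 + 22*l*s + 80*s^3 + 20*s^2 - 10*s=l^2*(4 - 4*s) + l*(32*s^2 - 32*s) + 80*s^3 - 80*s^2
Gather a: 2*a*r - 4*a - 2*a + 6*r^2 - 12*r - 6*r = a*(2*r - 6) + 6*r^2 - 18*r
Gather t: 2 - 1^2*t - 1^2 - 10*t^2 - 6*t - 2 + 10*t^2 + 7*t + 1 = 0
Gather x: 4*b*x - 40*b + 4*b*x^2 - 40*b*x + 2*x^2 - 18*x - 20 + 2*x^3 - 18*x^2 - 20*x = -40*b + 2*x^3 + x^2*(4*b - 16) + x*(-36*b - 38) - 20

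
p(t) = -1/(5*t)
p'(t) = 1/(5*t^2)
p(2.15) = -0.09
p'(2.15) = 0.04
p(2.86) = -0.07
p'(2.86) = 0.02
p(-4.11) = 0.05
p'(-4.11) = 0.01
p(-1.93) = 0.10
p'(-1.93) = 0.05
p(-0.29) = 0.69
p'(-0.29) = 2.38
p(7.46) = -0.03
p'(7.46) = 0.00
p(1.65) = -0.12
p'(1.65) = 0.07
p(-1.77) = 0.11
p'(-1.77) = 0.06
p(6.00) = -0.03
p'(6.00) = 0.01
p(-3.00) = 0.07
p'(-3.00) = 0.02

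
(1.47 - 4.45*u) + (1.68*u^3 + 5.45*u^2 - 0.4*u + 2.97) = 1.68*u^3 + 5.45*u^2 - 4.85*u + 4.44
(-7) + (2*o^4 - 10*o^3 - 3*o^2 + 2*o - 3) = 2*o^4 - 10*o^3 - 3*o^2 + 2*o - 10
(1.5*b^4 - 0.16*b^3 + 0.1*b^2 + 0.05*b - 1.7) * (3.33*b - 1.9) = 4.995*b^5 - 3.3828*b^4 + 0.637*b^3 - 0.0235*b^2 - 5.756*b + 3.23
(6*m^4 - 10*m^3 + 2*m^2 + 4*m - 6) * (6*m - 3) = 36*m^5 - 78*m^4 + 42*m^3 + 18*m^2 - 48*m + 18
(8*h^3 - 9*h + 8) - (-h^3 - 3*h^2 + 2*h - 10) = 9*h^3 + 3*h^2 - 11*h + 18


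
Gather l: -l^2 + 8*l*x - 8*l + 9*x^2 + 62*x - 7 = -l^2 + l*(8*x - 8) + 9*x^2 + 62*x - 7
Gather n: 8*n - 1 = 8*n - 1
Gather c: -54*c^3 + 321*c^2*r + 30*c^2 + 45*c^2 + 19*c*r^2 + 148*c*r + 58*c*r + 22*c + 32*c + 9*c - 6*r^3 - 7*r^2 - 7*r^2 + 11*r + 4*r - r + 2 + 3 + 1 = -54*c^3 + c^2*(321*r + 75) + c*(19*r^2 + 206*r + 63) - 6*r^3 - 14*r^2 + 14*r + 6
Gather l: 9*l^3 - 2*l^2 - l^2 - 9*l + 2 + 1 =9*l^3 - 3*l^2 - 9*l + 3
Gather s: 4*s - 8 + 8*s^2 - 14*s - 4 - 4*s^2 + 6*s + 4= 4*s^2 - 4*s - 8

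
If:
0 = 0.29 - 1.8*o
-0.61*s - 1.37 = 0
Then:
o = 0.16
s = -2.25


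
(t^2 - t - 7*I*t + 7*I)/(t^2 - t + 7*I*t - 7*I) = (t - 7*I)/(t + 7*I)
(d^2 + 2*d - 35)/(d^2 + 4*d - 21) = (d - 5)/(d - 3)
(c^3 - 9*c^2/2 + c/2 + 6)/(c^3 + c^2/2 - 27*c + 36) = (c + 1)/(c + 6)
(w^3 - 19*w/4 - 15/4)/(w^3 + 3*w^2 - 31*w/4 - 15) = (w + 1)/(w + 4)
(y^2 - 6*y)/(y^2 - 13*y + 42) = y/(y - 7)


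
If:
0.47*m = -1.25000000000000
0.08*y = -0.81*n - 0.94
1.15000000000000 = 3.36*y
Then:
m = -2.66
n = -1.19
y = 0.34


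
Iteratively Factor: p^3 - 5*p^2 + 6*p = (p)*(p^2 - 5*p + 6) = p*(p - 3)*(p - 2)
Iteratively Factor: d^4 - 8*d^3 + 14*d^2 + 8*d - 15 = (d - 1)*(d^3 - 7*d^2 + 7*d + 15) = (d - 3)*(d - 1)*(d^2 - 4*d - 5) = (d - 3)*(d - 1)*(d + 1)*(d - 5)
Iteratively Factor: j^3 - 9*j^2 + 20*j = (j)*(j^2 - 9*j + 20) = j*(j - 4)*(j - 5)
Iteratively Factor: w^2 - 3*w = (w)*(w - 3)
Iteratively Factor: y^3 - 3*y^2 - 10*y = (y - 5)*(y^2 + 2*y) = y*(y - 5)*(y + 2)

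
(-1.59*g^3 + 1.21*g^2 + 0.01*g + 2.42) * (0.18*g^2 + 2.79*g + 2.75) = -0.2862*g^5 - 4.2183*g^4 - 0.9948*g^3 + 3.791*g^2 + 6.7793*g + 6.655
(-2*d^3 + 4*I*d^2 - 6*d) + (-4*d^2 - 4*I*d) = -2*d^3 - 4*d^2 + 4*I*d^2 - 6*d - 4*I*d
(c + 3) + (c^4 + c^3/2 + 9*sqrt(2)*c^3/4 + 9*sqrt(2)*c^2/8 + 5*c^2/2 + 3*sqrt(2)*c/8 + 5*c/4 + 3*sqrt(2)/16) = c^4 + c^3/2 + 9*sqrt(2)*c^3/4 + 9*sqrt(2)*c^2/8 + 5*c^2/2 + 3*sqrt(2)*c/8 + 9*c/4 + 3*sqrt(2)/16 + 3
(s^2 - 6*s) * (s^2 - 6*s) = s^4 - 12*s^3 + 36*s^2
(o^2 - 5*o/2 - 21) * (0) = 0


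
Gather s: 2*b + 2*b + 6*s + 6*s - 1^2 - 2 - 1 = 4*b + 12*s - 4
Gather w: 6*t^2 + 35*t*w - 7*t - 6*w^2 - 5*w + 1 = 6*t^2 - 7*t - 6*w^2 + w*(35*t - 5) + 1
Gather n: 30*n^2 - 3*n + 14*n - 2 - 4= 30*n^2 + 11*n - 6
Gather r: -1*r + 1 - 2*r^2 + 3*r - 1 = -2*r^2 + 2*r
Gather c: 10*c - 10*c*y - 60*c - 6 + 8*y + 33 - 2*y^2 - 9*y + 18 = c*(-10*y - 50) - 2*y^2 - y + 45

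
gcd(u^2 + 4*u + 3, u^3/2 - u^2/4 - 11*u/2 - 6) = 1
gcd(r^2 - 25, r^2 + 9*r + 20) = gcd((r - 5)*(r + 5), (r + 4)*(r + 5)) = r + 5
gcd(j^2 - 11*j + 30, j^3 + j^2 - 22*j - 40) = j - 5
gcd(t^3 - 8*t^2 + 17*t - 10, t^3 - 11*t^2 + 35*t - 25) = t^2 - 6*t + 5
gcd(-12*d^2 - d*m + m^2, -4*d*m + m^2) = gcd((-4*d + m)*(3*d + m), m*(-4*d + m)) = 4*d - m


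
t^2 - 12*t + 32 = (t - 8)*(t - 4)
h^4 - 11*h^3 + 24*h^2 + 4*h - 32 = (h - 8)*(h - 2)^2*(h + 1)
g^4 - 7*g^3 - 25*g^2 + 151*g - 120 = (g - 8)*(g - 3)*(g - 1)*(g + 5)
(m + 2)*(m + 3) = m^2 + 5*m + 6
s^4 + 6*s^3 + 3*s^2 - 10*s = s*(s - 1)*(s + 2)*(s + 5)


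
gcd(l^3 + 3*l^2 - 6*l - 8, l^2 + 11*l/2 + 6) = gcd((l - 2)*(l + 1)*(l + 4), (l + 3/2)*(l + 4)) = l + 4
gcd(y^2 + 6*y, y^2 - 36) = y + 6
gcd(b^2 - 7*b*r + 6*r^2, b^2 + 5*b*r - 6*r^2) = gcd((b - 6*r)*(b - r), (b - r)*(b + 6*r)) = -b + r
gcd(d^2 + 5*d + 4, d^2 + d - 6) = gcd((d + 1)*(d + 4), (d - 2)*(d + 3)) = 1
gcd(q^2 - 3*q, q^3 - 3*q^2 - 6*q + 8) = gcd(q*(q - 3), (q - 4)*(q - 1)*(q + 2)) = 1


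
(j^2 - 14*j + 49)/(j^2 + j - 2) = (j^2 - 14*j + 49)/(j^2 + j - 2)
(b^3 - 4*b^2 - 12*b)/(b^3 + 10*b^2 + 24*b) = (b^2 - 4*b - 12)/(b^2 + 10*b + 24)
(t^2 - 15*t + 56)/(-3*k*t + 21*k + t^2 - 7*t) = (t - 8)/(-3*k + t)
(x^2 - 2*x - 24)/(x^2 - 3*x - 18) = (x + 4)/(x + 3)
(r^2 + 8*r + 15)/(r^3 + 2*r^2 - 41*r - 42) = (r^2 + 8*r + 15)/(r^3 + 2*r^2 - 41*r - 42)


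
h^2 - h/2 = h*(h - 1/2)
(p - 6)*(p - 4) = p^2 - 10*p + 24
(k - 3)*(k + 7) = k^2 + 4*k - 21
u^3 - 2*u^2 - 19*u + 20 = (u - 5)*(u - 1)*(u + 4)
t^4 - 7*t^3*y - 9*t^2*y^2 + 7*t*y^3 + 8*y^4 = (t - 8*y)*(t - y)*(t + y)^2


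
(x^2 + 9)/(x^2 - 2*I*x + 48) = (x^2 + 9)/(x^2 - 2*I*x + 48)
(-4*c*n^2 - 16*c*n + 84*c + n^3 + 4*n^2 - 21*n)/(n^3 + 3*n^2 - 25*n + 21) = (-4*c + n)/(n - 1)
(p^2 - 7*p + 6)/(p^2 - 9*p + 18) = (p - 1)/(p - 3)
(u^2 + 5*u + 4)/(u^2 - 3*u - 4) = (u + 4)/(u - 4)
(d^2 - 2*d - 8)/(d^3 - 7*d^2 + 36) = (d - 4)/(d^2 - 9*d + 18)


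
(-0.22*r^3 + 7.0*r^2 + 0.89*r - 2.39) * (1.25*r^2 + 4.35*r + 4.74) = -0.275*r^5 + 7.793*r^4 + 30.5197*r^3 + 34.064*r^2 - 6.1779*r - 11.3286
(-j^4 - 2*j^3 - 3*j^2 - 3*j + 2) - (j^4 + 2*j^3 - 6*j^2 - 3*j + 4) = -2*j^4 - 4*j^3 + 3*j^2 - 2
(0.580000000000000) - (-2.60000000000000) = 3.18000000000000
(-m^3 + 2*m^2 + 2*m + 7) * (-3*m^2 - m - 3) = 3*m^5 - 5*m^4 - 5*m^3 - 29*m^2 - 13*m - 21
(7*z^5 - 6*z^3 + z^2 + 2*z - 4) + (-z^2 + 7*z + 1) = 7*z^5 - 6*z^3 + 9*z - 3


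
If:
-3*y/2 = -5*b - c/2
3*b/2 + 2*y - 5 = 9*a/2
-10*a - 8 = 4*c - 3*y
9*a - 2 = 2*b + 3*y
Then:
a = 1746/451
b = 1424/451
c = -2276/451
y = 3988/451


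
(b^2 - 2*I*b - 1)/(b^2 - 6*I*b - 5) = (b - I)/(b - 5*I)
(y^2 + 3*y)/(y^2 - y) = (y + 3)/(y - 1)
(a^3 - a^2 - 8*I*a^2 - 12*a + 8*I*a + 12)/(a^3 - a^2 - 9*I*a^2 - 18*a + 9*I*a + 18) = (a - 2*I)/(a - 3*I)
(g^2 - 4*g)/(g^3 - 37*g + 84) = g/(g^2 + 4*g - 21)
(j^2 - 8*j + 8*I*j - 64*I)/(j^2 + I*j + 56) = (j - 8)/(j - 7*I)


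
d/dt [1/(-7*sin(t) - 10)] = 7*cos(t)/(7*sin(t) + 10)^2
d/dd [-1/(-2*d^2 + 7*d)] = (7 - 4*d)/(d^2*(2*d - 7)^2)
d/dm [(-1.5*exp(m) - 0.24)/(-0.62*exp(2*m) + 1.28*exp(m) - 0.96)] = (-0.93*exp(2*m) - 0.2976*exp(m) + 1.7472)*exp(m)/(0.3844*exp(4*m) - 1.5872*exp(3*m) + 2.8288*exp(2*m) - 2.4576*exp(m) + 0.9216)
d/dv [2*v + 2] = 2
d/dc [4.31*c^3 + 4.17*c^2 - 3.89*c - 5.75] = 12.93*c^2 + 8.34*c - 3.89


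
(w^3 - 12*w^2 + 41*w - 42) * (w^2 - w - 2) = w^5 - 13*w^4 + 51*w^3 - 59*w^2 - 40*w + 84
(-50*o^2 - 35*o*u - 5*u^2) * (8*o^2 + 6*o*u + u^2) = -400*o^4 - 580*o^3*u - 300*o^2*u^2 - 65*o*u^3 - 5*u^4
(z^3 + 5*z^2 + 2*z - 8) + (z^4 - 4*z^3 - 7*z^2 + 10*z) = z^4 - 3*z^3 - 2*z^2 + 12*z - 8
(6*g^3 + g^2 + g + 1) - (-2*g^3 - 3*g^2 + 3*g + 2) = 8*g^3 + 4*g^2 - 2*g - 1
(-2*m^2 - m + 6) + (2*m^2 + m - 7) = -1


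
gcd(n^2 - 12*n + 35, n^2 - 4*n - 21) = n - 7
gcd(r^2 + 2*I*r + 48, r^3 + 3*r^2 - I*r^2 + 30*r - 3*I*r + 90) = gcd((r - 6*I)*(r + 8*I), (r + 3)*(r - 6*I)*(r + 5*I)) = r - 6*I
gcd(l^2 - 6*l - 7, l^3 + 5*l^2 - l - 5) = l + 1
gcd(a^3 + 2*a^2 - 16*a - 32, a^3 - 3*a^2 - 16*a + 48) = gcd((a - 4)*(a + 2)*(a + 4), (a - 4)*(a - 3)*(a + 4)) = a^2 - 16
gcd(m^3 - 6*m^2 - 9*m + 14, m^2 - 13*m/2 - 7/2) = m - 7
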